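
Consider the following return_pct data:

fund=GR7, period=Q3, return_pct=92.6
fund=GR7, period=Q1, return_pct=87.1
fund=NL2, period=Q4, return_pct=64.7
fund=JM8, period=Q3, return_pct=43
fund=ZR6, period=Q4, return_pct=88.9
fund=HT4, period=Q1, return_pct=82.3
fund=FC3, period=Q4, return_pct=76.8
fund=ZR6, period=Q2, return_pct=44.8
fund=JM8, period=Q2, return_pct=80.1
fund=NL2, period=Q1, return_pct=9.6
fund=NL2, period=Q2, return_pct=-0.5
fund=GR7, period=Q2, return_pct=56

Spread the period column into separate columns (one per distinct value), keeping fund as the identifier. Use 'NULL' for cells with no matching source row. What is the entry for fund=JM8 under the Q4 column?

NULL

No long-format row has fund=JM8 and period=Q4, so the cell is NULL.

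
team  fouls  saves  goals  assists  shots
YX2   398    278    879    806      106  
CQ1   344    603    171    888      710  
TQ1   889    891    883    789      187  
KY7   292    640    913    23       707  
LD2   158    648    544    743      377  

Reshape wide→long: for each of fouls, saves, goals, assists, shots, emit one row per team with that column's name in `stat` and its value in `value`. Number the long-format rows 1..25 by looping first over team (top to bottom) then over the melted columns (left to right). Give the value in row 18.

913

25 rows total (5 × 5). Row 18: index ⌊(18-1)/5⌋ = 3 into team → KY7; (18-1) mod 5 = 2 into the melted columns → goals.
So row 18 is (KY7, goals, 913); value = 913.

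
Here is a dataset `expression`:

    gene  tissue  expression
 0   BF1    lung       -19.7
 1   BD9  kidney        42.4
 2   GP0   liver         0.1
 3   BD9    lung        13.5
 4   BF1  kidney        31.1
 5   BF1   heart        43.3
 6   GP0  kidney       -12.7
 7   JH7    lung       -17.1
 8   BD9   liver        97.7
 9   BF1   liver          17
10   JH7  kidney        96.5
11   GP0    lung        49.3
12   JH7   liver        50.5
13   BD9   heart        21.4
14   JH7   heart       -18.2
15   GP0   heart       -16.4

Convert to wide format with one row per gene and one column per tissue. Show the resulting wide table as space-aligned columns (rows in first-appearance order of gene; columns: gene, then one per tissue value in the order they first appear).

Columns: gene plus the 4 distinct tissue values (lung, kidney, liver, heart).
For example, row BF1 column lung takes expression=-19.7 from the long row (BF1, lung).

gene  lung   kidney  liver  heart
BF1   -19.7  31.1    17     43.3 
BD9   13.5   42.4    97.7   21.4 
GP0   49.3   -12.7   0.1    -16.4
JH7   -17.1  96.5    50.5   -18.2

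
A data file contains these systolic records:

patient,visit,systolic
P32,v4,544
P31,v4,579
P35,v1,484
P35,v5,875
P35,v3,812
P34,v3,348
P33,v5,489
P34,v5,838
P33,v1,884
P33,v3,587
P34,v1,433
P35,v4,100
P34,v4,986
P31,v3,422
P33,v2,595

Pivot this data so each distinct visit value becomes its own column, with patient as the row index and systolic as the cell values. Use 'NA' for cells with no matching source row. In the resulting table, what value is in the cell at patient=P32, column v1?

NA

No long-format row has patient=P32 and visit=v1, so the cell is NA.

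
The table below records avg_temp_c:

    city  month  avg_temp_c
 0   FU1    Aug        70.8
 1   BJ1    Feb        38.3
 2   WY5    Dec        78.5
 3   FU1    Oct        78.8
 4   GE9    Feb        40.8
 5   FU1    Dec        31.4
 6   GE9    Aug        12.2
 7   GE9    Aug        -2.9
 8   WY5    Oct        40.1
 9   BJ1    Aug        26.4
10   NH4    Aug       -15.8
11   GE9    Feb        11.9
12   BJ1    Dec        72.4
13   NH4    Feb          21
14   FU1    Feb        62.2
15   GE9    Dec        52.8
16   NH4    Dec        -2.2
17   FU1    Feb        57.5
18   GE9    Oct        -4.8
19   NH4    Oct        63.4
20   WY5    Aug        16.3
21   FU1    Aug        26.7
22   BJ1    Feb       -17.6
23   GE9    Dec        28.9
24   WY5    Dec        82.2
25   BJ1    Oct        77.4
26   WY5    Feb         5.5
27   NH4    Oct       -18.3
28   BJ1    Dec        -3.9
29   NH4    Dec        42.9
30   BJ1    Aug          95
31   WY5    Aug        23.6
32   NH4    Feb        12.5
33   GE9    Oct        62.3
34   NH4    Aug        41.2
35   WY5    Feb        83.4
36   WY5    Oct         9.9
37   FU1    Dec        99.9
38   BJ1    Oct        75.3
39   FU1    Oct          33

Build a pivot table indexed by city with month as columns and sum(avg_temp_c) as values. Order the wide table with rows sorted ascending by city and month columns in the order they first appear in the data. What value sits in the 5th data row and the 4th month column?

50

With rows sorted ascending by city, row 5 is city=WY5. month columns in first-appearance order: Aug, Feb, Dec, Oct; column 4 is Oct.
Long rows with city=WY5, month=Oct: 40.1 + 9.9 = 50.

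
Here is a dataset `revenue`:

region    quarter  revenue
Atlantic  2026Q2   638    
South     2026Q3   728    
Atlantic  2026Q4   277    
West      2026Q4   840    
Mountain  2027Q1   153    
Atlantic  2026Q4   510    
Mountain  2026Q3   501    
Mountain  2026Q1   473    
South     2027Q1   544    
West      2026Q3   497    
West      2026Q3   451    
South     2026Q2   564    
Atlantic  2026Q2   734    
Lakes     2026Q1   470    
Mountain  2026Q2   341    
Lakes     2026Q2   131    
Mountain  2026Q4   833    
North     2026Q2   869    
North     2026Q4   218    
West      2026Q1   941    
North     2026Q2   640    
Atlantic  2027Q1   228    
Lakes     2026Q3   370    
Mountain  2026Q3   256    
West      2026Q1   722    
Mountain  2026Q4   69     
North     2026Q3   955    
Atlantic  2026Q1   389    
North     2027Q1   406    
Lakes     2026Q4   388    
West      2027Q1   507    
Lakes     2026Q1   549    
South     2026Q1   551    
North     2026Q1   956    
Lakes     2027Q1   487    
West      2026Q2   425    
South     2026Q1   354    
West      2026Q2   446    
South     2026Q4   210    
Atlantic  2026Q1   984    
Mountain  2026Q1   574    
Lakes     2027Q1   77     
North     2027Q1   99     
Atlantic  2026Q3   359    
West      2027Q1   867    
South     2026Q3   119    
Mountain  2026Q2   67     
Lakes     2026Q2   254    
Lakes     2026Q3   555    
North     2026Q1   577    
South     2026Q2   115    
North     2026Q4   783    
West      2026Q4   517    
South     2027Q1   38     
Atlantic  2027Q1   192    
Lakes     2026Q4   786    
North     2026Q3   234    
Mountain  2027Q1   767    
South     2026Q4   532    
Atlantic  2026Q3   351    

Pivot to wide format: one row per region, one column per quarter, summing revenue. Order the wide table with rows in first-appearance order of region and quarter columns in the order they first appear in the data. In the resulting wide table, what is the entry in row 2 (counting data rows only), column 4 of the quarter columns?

With rows in first-appearance order of region, row 2 is region=South. quarter columns in first-appearance order: 2026Q2, 2026Q3, 2026Q4, 2027Q1, 2026Q1; column 4 is 2027Q1.
Long rows with region=South, quarter=2027Q1: 544 + 38 = 582.

582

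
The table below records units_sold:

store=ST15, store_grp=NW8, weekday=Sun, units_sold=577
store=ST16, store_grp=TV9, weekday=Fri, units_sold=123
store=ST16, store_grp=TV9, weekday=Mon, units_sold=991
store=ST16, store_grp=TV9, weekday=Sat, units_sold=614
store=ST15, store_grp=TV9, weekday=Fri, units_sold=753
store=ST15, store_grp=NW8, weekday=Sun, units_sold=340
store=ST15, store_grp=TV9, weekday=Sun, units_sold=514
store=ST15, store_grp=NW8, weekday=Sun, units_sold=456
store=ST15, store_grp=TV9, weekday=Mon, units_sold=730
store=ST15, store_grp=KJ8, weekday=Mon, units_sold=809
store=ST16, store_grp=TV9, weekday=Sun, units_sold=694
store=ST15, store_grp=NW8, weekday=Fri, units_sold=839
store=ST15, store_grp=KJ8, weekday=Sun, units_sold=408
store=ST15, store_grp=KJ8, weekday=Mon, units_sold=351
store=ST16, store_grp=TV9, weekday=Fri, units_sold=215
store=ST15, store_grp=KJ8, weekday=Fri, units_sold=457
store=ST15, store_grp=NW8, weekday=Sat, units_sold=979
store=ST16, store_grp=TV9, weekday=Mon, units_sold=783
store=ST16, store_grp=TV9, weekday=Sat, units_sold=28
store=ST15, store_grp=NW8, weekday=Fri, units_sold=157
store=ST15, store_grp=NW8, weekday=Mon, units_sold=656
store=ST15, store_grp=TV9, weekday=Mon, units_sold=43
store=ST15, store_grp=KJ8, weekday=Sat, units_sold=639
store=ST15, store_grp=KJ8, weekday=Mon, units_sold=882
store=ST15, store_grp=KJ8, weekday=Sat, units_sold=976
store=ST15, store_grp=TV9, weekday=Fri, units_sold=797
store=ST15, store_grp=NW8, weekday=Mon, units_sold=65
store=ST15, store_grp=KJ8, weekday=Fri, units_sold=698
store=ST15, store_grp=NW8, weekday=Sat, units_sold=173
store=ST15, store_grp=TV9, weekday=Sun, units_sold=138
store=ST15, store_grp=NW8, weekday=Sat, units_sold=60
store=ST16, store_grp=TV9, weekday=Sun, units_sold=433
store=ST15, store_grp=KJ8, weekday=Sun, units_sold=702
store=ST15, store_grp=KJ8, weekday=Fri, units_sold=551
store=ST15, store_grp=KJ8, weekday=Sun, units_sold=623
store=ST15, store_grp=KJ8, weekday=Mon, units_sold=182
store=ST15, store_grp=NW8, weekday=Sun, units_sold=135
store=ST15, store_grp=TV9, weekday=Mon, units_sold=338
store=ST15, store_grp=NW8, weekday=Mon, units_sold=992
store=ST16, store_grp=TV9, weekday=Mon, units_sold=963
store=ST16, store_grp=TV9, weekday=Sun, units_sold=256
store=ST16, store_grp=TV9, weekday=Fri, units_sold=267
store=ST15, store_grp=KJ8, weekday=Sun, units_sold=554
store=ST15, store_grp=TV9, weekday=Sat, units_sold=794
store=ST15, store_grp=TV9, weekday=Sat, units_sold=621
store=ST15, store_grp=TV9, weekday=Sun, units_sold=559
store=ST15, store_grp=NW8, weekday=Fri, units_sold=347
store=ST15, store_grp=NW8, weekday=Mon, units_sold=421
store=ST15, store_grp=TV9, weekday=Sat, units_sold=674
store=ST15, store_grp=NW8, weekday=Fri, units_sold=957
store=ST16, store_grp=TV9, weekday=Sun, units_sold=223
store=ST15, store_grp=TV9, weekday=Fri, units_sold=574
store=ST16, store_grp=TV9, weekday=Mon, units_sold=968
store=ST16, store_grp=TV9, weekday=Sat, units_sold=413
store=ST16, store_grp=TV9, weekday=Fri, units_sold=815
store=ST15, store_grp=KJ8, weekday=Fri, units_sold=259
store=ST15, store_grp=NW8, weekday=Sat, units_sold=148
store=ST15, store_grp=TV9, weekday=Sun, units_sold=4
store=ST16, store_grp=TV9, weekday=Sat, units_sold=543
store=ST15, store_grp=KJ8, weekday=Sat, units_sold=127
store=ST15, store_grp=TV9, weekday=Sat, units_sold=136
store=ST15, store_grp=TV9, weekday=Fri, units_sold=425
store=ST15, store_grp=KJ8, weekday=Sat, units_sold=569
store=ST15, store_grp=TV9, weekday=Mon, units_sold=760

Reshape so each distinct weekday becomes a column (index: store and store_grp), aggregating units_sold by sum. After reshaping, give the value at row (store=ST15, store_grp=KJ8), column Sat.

Rows with store=ST15, store_grp=KJ8 and weekday=Sat: units_sold values are 639, 976, 127, 569.
639 + 976 + 127 + 569 = 2311.

2311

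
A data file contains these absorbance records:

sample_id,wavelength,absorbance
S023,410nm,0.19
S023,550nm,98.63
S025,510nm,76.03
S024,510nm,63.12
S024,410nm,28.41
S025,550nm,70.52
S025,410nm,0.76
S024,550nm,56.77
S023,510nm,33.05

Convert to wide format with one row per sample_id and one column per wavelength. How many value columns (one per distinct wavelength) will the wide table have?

3 distinct wavelength values: 410nm, 510nm, 550nm.

3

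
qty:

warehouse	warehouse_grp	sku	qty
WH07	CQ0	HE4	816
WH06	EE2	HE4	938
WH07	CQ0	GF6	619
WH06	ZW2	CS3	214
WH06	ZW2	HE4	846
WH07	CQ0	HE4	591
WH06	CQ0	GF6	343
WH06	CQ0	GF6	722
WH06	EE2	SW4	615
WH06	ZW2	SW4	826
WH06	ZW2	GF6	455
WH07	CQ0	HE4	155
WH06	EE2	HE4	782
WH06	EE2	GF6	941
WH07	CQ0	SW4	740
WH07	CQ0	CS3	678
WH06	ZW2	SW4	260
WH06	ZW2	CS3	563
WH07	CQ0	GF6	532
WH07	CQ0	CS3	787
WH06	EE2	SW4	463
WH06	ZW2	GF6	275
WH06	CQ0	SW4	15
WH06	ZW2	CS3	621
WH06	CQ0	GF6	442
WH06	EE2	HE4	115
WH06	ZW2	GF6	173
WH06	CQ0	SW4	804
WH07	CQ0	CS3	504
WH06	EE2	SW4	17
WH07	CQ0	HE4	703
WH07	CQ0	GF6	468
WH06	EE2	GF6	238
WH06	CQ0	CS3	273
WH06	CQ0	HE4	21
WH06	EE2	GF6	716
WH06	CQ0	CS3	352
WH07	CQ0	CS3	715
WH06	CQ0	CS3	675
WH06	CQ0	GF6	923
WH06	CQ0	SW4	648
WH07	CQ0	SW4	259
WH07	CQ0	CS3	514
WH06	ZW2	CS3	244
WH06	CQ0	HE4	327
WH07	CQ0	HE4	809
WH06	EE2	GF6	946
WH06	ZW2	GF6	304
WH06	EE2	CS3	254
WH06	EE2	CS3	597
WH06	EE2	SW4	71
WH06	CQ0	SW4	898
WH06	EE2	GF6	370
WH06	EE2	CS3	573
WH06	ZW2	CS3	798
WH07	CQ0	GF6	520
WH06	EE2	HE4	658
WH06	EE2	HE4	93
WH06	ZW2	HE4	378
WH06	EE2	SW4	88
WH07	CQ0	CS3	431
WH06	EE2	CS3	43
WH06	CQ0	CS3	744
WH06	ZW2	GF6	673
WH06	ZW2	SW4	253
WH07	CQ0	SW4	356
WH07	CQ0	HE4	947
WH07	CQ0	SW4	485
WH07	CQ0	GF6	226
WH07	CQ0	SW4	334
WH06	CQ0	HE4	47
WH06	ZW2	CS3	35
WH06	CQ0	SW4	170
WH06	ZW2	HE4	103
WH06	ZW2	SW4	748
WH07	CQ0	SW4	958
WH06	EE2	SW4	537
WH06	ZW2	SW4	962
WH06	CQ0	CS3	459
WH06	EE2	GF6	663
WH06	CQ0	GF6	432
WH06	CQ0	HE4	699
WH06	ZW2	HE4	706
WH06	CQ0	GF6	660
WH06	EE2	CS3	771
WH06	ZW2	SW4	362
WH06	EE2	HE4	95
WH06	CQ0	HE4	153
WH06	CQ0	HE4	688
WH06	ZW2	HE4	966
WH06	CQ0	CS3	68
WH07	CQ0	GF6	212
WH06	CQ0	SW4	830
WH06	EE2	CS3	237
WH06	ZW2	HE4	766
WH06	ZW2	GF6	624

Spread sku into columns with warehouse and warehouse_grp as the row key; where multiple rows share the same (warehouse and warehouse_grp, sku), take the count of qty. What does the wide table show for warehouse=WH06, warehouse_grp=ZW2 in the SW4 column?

6

Rows with warehouse=WH06, warehouse_grp=ZW2 and sku=SW4: qty values are 826, 260, 253, 748, 962, 362.
6 rows match — count = 6.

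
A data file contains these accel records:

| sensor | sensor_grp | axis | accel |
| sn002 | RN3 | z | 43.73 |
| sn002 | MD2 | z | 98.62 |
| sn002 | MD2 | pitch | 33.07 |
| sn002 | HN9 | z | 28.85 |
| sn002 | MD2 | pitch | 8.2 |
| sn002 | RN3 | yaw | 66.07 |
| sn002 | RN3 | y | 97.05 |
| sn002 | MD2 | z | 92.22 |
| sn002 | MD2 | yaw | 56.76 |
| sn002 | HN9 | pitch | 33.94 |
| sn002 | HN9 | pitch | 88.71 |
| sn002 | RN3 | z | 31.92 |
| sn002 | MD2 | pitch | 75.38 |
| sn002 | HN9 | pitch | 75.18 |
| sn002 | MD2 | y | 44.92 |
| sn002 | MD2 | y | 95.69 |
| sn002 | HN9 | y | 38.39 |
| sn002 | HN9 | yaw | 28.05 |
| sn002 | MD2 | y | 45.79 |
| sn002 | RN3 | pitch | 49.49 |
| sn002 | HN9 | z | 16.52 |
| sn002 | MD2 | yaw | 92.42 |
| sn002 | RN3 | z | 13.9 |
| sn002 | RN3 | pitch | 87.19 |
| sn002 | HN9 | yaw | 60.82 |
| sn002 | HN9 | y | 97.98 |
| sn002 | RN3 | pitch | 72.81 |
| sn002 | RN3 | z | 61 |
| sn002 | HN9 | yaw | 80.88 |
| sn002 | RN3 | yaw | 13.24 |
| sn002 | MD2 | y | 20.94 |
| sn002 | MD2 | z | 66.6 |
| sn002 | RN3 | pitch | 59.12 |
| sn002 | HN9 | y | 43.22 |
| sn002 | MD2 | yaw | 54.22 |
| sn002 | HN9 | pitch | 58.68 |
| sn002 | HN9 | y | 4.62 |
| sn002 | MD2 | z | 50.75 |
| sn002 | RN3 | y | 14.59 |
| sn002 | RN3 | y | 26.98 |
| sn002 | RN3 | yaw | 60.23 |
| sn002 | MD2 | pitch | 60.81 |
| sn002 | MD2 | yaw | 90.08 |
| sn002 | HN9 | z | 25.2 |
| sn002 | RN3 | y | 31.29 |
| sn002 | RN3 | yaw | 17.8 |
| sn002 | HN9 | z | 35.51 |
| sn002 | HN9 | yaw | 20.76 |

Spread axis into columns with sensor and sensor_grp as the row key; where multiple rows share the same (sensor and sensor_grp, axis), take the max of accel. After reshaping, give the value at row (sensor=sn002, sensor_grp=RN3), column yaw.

66.07

Rows with sensor=sn002, sensor_grp=RN3 and axis=yaw: accel values are 66.07, 13.24, 60.23, 17.8.
max(66.07, 13.24, 60.23, 17.8) = 66.07.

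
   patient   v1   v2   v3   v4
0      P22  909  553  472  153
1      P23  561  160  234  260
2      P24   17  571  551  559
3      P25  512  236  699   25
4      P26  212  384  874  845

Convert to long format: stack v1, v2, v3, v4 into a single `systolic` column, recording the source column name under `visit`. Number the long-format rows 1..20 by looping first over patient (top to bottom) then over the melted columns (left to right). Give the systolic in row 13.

512

20 rows total (5 × 4). Row 13: index ⌊(13-1)/4⌋ = 3 into patient → P25; (13-1) mod 4 = 0 into the melted columns → v1.
So row 13 is (P25, v1, 512); systolic = 512.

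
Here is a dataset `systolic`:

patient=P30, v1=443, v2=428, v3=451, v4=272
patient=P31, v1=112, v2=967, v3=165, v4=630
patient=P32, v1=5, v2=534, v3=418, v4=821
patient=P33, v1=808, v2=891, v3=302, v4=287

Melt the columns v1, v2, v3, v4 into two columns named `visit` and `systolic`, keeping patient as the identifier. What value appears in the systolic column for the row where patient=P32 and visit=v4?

Unpivoting turns each (patient, wide-column) pair into one long row.
The wide cell at row P32, column v4 holds 821, so the long row (P32, v4) has systolic=821.

821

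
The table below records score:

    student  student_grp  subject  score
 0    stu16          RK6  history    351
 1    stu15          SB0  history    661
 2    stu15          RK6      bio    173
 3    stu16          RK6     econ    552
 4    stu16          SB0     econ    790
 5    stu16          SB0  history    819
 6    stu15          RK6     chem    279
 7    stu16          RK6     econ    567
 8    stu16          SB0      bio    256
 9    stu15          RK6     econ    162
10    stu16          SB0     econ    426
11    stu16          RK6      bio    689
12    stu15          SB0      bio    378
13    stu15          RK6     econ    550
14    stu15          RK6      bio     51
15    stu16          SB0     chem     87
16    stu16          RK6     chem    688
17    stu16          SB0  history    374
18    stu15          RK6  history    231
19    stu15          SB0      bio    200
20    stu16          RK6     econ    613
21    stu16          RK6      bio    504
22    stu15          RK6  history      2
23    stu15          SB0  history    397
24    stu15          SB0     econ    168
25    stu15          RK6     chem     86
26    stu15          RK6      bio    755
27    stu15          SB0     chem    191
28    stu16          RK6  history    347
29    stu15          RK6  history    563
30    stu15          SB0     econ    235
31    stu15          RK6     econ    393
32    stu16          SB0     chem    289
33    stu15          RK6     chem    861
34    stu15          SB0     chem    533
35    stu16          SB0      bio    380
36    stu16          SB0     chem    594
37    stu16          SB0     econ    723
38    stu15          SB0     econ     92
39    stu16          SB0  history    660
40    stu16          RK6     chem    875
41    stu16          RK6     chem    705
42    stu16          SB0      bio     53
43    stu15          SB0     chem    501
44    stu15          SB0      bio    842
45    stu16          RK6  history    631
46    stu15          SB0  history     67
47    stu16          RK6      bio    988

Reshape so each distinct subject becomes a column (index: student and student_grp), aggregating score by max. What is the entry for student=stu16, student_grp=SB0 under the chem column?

Rows with student=stu16, student_grp=SB0 and subject=chem: score values are 87, 289, 594.
max(87, 289, 594) = 594.

594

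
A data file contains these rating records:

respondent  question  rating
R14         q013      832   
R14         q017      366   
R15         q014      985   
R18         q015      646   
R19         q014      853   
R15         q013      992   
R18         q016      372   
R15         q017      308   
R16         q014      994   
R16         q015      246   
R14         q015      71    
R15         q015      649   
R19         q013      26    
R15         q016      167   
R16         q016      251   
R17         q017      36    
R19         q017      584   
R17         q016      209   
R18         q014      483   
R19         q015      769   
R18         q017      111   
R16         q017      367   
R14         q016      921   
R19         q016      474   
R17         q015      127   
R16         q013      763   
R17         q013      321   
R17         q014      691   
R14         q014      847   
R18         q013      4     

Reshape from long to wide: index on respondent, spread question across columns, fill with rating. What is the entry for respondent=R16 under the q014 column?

Wide layout: rows indexed by respondent, columns are the 5 distinct question values (q013, q017, q014, q015, q016).
Cell (respondent=R16, question=q014) draws from the long row where respondent=R16 and question=q014, which has rating=994.

994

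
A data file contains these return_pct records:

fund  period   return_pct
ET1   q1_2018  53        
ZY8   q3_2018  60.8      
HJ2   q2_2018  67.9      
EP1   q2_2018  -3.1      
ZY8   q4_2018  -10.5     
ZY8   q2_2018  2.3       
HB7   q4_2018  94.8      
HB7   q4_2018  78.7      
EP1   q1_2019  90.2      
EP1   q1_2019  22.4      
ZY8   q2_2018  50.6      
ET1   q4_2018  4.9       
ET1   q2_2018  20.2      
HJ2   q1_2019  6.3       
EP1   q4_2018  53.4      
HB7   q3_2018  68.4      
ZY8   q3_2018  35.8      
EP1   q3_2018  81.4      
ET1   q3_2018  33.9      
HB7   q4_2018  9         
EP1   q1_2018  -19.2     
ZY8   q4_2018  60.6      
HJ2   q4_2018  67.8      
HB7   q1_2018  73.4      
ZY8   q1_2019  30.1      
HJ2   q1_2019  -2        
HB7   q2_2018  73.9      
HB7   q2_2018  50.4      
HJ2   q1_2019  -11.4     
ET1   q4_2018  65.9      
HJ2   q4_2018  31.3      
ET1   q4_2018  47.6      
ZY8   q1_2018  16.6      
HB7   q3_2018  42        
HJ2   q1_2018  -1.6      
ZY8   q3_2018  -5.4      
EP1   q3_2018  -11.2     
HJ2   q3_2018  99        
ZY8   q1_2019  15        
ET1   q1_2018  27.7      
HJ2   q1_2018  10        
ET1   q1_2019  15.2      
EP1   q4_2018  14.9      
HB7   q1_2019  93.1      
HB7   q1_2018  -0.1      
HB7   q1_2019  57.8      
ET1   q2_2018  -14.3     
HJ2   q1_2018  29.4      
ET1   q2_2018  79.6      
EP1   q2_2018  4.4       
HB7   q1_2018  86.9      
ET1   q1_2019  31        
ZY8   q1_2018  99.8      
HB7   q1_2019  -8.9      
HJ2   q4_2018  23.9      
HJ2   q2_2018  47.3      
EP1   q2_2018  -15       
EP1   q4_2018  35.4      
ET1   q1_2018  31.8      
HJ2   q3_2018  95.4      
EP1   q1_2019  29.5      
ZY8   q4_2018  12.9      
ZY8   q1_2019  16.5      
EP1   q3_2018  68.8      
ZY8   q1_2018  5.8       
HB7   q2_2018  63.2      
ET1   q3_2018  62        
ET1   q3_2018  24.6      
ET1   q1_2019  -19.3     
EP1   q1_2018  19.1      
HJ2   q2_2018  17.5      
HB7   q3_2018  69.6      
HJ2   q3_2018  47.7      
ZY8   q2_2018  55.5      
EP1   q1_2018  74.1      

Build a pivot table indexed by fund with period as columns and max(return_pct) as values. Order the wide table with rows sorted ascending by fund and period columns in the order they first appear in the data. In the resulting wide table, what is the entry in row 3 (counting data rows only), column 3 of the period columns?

With rows sorted ascending by fund, row 3 is fund=HB7. period columns in first-appearance order: q1_2018, q3_2018, q2_2018, q4_2018, q1_2019; column 3 is q2_2018.
Long rows with fund=HB7, period=q2_2018: max(73.9, 50.4, 63.2) = 73.9.

73.9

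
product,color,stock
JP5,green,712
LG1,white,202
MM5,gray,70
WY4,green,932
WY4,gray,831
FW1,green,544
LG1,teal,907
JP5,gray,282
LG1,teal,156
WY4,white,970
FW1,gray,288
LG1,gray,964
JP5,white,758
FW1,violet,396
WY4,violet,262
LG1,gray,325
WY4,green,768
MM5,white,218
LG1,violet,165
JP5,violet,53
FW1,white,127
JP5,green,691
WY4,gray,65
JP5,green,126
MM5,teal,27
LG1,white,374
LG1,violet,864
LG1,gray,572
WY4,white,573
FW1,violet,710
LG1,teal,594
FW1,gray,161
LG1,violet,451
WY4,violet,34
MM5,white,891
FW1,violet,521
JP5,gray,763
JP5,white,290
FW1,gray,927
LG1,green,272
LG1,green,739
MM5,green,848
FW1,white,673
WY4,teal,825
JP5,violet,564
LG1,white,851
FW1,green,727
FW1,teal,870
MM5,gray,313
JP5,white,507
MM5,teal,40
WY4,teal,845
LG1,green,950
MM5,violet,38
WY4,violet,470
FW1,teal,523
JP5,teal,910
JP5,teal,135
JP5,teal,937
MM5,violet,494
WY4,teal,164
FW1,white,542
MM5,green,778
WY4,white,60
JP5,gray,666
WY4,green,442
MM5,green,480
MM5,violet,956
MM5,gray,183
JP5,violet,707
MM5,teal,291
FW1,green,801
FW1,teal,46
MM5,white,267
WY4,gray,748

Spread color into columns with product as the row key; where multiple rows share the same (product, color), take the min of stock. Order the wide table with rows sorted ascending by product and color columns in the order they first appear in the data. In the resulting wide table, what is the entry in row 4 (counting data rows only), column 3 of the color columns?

70

With rows sorted ascending by product, row 4 is product=MM5. color columns in first-appearance order: green, white, gray, teal, violet; column 3 is gray.
Long rows with product=MM5, color=gray: min(70, 313, 183) = 70.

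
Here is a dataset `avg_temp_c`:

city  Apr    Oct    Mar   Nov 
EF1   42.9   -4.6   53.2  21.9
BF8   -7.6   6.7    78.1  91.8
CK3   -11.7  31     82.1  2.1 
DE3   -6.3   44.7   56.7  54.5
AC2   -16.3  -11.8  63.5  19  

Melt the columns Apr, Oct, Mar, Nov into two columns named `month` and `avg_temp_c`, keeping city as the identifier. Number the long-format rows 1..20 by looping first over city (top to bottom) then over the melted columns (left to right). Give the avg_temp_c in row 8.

20 rows total (5 × 4). Row 8: index ⌊(8-1)/4⌋ = 1 into city → BF8; (8-1) mod 4 = 3 into the melted columns → Nov.
So row 8 is (BF8, Nov, 91.8); avg_temp_c = 91.8.

91.8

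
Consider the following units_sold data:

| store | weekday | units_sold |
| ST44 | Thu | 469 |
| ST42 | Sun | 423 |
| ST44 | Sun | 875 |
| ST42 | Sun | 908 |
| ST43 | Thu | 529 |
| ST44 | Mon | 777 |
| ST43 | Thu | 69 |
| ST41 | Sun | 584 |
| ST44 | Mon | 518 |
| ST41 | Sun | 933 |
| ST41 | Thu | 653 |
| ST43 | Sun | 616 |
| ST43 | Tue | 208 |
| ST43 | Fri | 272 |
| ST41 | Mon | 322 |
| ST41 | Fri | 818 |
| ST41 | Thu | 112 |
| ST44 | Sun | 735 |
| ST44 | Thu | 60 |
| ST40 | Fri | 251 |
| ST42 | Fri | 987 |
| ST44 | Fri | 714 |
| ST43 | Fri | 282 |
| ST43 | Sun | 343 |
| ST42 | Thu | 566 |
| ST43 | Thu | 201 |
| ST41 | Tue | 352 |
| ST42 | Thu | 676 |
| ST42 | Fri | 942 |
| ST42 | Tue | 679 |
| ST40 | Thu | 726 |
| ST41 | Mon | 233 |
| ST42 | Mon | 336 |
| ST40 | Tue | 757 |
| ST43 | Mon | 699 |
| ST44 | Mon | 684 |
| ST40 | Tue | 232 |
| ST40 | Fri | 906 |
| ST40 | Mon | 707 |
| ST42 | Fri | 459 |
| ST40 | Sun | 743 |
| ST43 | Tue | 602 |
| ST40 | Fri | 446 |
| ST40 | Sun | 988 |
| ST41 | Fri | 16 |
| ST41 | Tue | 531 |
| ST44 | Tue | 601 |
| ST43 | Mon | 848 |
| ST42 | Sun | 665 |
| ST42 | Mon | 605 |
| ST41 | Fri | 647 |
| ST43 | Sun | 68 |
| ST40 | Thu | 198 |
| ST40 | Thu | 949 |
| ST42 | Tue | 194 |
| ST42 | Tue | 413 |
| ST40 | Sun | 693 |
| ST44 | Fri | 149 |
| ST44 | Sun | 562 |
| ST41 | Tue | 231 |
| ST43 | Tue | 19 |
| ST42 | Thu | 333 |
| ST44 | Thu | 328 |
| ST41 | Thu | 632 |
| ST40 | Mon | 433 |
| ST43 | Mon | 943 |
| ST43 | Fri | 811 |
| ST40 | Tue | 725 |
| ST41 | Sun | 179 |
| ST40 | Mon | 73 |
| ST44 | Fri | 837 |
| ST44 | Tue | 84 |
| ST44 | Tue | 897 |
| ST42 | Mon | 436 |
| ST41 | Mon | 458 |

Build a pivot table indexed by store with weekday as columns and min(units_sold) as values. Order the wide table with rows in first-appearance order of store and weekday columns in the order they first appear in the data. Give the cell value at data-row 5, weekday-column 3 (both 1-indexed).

With rows in first-appearance order of store, row 5 is store=ST40. weekday columns in first-appearance order: Thu, Sun, Mon, Tue, Fri; column 3 is Mon.
Long rows with store=ST40, weekday=Mon: min(707, 433, 73) = 73.

73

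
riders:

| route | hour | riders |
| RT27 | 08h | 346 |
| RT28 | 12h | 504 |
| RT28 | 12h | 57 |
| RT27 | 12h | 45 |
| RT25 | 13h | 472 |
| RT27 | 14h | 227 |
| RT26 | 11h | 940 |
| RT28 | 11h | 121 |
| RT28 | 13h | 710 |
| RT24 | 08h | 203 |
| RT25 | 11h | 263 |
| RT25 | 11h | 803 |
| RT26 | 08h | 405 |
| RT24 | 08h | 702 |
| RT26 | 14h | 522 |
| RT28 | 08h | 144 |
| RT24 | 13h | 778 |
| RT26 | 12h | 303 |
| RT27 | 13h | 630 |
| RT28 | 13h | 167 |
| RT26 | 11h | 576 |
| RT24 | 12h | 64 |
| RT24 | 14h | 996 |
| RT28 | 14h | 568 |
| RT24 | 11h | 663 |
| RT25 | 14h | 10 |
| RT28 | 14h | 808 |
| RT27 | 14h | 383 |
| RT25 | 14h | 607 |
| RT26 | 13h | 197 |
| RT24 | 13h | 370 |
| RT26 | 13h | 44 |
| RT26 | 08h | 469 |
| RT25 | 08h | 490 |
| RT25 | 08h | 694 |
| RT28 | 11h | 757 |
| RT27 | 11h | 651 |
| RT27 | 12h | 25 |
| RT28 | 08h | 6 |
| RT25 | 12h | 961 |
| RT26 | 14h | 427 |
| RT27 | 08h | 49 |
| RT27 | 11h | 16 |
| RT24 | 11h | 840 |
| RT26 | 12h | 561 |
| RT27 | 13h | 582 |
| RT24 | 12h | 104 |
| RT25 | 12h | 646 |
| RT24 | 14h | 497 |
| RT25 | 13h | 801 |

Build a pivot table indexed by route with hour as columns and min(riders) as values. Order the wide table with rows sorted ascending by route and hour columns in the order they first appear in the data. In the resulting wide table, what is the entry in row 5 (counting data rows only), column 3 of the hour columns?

167

With rows sorted ascending by route, row 5 is route=RT28. hour columns in first-appearance order: 08h, 12h, 13h, 14h, 11h; column 3 is 13h.
Long rows with route=RT28, hour=13h: min(710, 167) = 167.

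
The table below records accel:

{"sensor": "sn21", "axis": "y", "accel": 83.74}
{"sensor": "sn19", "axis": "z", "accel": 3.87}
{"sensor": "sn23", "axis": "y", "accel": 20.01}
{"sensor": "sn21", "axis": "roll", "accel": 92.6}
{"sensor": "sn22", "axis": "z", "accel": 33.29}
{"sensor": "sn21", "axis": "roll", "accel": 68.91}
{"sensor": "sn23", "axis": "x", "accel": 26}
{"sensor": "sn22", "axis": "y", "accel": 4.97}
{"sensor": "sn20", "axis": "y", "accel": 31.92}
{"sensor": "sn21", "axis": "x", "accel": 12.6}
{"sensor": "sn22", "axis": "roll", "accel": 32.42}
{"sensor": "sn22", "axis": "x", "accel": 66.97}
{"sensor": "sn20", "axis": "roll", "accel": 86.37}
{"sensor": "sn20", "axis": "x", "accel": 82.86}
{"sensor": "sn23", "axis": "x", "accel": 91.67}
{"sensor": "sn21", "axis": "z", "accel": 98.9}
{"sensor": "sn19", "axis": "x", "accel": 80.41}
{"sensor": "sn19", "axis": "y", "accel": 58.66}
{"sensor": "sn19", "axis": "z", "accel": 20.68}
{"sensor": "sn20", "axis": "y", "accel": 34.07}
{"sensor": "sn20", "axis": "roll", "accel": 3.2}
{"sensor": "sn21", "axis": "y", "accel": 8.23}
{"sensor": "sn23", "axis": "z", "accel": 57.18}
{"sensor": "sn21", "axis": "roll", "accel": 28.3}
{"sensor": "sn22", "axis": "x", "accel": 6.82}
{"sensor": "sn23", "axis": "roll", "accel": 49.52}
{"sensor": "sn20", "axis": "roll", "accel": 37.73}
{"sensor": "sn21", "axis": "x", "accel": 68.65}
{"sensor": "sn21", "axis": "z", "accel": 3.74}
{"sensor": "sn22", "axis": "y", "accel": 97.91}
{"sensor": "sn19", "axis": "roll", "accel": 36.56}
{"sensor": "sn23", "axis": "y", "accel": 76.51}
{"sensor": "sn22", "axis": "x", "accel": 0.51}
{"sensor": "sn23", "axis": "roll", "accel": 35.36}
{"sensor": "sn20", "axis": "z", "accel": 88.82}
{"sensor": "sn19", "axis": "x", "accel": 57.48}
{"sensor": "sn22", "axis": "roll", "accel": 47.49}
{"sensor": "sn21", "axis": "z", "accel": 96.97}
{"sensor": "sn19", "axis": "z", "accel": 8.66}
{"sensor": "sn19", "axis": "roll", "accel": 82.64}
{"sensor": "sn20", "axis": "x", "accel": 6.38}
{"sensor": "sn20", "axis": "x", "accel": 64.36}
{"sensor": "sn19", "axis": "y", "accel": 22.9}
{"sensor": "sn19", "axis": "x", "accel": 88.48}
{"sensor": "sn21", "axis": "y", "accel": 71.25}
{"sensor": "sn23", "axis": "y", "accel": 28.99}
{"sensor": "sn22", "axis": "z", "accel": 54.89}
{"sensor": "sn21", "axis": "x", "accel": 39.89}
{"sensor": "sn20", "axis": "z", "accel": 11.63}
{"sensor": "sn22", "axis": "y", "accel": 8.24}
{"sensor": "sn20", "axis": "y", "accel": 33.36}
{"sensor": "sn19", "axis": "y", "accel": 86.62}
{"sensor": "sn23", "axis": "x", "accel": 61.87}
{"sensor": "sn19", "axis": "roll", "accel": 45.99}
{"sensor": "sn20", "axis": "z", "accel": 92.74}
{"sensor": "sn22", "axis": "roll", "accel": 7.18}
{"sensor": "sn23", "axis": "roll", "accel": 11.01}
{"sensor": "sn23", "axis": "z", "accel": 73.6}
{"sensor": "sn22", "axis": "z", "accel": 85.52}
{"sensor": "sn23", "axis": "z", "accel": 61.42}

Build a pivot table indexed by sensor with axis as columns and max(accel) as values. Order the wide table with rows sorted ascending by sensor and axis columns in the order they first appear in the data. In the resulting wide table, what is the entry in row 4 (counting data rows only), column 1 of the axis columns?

With rows sorted ascending by sensor, row 4 is sensor=sn22. axis columns in first-appearance order: y, z, roll, x; column 1 is y.
Long rows with sensor=sn22, axis=y: max(4.97, 97.91, 8.24) = 97.91.

97.91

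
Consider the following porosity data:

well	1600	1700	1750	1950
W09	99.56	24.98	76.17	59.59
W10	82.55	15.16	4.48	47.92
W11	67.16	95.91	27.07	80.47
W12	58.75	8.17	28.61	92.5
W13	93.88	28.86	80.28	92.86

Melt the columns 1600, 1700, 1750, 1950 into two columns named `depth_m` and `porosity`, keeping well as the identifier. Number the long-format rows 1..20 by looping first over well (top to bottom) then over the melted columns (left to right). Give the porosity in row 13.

20 rows total (5 × 4). Row 13: index ⌊(13-1)/4⌋ = 3 into well → W12; (13-1) mod 4 = 0 into the melted columns → 1600.
So row 13 is (W12, 1600, 58.75); porosity = 58.75.

58.75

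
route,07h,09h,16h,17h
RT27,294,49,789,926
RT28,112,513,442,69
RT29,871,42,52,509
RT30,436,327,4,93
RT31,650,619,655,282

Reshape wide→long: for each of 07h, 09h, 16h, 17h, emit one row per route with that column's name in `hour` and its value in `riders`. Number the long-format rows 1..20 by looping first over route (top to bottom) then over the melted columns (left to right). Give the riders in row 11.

52

20 rows total (5 × 4). Row 11: index ⌊(11-1)/4⌋ = 2 into route → RT29; (11-1) mod 4 = 2 into the melted columns → 16h.
So row 11 is (RT29, 16h, 52); riders = 52.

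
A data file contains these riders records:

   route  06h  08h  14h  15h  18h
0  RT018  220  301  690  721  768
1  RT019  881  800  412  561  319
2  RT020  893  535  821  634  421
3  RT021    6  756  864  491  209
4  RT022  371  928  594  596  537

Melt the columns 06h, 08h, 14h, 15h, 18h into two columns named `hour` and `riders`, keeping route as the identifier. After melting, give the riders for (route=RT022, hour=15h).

596

Unpivoting turns each (route, wide-column) pair into one long row.
The wide cell at row RT022, column 15h holds 596, so the long row (RT022, 15h) has riders=596.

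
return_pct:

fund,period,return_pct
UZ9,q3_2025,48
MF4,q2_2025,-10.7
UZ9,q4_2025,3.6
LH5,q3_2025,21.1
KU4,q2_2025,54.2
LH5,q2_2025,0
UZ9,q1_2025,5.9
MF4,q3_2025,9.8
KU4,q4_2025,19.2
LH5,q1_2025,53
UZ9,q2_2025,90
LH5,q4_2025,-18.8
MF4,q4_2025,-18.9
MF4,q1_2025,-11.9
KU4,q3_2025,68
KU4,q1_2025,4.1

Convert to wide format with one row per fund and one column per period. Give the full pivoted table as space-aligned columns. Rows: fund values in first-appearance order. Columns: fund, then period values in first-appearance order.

fund  q3_2025  q2_2025  q4_2025  q1_2025
UZ9   48       90       3.6      5.9    
MF4   9.8      -10.7    -18.9    -11.9  
LH5   21.1     0        -18.8    53     
KU4   68       54.2     19.2     4.1    

Columns: fund plus the 4 distinct period values (q3_2025, q2_2025, q4_2025, q1_2025).
For example, row UZ9 column q3_2025 takes return_pct=48 from the long row (UZ9, q3_2025).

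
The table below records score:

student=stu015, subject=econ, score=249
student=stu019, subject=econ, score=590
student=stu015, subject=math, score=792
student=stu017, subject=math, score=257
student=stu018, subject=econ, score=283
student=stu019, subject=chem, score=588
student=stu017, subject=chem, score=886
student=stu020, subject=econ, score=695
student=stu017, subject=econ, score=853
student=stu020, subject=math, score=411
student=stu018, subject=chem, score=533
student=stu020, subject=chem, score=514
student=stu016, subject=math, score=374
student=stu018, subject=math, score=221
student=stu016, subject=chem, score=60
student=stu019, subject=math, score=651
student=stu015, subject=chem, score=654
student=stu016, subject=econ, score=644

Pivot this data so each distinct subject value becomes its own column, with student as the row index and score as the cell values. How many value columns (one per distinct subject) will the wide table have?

3 distinct subject values: econ, chem, math.

3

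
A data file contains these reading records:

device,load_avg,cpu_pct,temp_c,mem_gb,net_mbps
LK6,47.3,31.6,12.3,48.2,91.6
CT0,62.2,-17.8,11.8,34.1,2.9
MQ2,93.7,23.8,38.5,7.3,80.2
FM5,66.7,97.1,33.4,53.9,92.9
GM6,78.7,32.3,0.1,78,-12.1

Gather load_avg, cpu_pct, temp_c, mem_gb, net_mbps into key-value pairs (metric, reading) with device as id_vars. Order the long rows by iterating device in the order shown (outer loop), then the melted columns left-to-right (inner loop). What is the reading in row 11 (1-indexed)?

25 rows total (5 × 5). Row 11: index ⌊(11-1)/5⌋ = 2 into device → MQ2; (11-1) mod 5 = 0 into the melted columns → load_avg.
So row 11 is (MQ2, load_avg, 93.7); reading = 93.7.

93.7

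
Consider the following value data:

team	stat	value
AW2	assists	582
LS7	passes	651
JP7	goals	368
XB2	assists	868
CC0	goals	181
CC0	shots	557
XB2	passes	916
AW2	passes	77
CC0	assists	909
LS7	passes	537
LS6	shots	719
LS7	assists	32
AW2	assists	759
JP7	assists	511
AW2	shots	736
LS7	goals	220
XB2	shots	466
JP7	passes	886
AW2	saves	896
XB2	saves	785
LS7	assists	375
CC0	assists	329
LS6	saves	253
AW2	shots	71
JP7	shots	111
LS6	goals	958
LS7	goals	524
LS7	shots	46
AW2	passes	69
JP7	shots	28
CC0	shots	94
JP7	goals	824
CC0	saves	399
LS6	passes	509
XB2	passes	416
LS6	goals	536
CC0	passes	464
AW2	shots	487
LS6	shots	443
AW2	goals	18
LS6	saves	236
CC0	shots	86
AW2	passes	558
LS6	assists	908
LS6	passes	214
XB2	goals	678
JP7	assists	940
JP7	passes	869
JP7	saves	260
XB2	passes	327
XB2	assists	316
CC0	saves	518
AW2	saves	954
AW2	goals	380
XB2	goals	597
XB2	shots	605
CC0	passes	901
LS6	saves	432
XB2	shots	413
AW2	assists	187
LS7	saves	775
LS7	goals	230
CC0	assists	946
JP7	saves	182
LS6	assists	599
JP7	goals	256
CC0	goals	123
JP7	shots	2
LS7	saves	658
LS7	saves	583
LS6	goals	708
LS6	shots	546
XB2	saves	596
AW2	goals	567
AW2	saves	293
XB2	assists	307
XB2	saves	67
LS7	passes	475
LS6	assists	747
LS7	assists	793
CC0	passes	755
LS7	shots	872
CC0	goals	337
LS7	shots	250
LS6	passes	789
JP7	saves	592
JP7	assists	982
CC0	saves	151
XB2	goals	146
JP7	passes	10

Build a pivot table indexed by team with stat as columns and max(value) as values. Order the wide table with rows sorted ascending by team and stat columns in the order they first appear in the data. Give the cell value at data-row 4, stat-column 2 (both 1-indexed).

With rows sorted ascending by team, row 4 is team=LS6. stat columns in first-appearance order: assists, passes, goals, shots, saves; column 2 is passes.
Long rows with team=LS6, stat=passes: max(509, 214, 789) = 789.

789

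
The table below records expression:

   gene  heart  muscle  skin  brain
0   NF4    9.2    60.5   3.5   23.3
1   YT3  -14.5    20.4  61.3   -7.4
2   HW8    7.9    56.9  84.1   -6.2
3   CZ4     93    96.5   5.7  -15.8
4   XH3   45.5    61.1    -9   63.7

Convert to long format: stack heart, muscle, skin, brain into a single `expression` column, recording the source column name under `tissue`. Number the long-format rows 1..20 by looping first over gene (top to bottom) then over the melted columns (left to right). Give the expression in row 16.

20 rows total (5 × 4). Row 16: index ⌊(16-1)/4⌋ = 3 into gene → CZ4; (16-1) mod 4 = 3 into the melted columns → brain.
So row 16 is (CZ4, brain, -15.8); expression = -15.8.

-15.8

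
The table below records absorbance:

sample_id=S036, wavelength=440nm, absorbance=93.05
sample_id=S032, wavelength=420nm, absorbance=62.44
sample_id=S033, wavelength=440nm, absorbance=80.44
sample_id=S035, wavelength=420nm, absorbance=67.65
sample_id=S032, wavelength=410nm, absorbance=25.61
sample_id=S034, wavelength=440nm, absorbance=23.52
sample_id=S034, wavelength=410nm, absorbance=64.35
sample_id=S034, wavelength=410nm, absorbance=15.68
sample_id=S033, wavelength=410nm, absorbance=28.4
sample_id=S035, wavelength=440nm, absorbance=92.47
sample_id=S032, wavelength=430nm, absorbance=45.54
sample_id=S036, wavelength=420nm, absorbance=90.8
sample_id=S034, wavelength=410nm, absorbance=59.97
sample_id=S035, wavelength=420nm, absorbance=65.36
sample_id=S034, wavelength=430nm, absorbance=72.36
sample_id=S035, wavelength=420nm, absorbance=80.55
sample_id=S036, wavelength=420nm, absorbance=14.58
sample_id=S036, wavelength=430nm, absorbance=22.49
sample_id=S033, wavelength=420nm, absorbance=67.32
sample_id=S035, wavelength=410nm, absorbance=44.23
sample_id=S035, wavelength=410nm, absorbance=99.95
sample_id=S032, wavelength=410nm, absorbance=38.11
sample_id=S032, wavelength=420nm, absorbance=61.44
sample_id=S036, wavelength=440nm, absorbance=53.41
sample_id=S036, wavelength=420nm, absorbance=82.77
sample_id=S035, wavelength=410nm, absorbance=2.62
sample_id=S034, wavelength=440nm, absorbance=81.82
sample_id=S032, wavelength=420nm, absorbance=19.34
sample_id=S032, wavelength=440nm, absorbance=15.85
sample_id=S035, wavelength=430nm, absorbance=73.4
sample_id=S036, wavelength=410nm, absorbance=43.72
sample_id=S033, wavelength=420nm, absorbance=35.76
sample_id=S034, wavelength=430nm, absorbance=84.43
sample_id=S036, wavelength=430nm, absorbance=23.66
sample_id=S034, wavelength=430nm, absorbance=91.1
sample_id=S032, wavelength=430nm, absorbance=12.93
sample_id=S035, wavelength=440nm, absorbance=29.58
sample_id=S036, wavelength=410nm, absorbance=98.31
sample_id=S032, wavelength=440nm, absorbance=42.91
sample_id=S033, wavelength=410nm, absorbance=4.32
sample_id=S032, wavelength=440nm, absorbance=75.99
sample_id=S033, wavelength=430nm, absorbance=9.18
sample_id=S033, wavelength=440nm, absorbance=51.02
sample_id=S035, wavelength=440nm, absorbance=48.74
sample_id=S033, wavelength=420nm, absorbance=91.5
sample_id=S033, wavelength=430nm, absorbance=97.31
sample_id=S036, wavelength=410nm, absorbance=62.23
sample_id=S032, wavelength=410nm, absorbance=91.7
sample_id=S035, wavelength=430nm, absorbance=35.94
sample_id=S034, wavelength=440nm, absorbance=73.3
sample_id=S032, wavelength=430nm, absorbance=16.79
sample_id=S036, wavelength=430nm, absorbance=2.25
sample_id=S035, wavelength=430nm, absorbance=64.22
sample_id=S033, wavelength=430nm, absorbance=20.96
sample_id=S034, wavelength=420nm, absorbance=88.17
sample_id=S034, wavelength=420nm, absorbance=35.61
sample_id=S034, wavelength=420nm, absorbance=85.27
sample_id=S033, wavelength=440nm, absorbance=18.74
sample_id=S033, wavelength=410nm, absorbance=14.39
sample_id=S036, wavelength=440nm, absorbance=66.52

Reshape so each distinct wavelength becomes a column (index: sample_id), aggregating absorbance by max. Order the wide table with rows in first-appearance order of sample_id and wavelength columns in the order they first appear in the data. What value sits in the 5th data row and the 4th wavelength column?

91.1

With rows in first-appearance order of sample_id, row 5 is sample_id=S034. wavelength columns in first-appearance order: 440nm, 420nm, 410nm, 430nm; column 4 is 430nm.
Long rows with sample_id=S034, wavelength=430nm: max(72.36, 84.43, 91.1) = 91.1.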